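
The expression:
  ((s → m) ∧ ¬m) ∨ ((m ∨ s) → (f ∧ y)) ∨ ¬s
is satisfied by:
  {y: True, f: True, s: False}
  {y: True, f: False, s: False}
  {f: True, y: False, s: False}
  {y: False, f: False, s: False}
  {y: True, s: True, f: True}


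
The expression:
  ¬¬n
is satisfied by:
  {n: True}


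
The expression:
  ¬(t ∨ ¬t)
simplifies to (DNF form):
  False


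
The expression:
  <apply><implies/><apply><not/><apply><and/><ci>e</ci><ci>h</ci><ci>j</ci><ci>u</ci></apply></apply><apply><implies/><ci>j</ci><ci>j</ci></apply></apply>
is always true.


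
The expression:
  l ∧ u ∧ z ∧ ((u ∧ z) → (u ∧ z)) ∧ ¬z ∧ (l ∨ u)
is never true.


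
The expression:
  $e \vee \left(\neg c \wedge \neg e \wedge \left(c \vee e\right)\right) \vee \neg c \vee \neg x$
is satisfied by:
  {e: True, c: False, x: False}
  {c: False, x: False, e: False}
  {x: True, e: True, c: False}
  {x: True, c: False, e: False}
  {e: True, c: True, x: False}
  {c: True, e: False, x: False}
  {x: True, c: True, e: True}


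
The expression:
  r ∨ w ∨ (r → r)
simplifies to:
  True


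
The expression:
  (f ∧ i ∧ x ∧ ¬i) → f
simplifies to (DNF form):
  True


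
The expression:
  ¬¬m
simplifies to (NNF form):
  m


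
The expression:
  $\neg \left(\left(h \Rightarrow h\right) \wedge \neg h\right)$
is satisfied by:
  {h: True}


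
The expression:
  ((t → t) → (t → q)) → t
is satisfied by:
  {t: True}


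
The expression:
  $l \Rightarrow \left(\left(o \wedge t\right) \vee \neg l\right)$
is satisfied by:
  {t: True, o: True, l: False}
  {t: True, o: False, l: False}
  {o: True, t: False, l: False}
  {t: False, o: False, l: False}
  {t: True, l: True, o: True}


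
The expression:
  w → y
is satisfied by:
  {y: True, w: False}
  {w: False, y: False}
  {w: True, y: True}


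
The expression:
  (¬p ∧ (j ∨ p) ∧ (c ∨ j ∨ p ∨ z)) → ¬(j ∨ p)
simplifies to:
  p ∨ ¬j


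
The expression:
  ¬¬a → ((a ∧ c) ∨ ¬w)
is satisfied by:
  {c: True, w: False, a: False}
  {w: False, a: False, c: False}
  {a: True, c: True, w: False}
  {a: True, w: False, c: False}
  {c: True, w: True, a: False}
  {w: True, c: False, a: False}
  {a: True, w: True, c: True}


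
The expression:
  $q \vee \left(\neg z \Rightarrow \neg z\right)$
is always true.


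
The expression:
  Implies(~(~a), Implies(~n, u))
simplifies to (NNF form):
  n | u | ~a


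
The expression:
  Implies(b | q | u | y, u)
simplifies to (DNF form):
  u | (~b & ~q & ~y)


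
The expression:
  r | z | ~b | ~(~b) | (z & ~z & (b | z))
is always true.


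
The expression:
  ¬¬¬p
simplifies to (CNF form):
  ¬p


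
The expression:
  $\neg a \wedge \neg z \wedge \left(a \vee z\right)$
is never true.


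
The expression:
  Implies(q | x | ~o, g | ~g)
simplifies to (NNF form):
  True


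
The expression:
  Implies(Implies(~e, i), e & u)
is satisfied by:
  {u: True, e: False, i: False}
  {u: False, e: False, i: False}
  {e: True, u: True, i: False}
  {i: True, e: True, u: True}


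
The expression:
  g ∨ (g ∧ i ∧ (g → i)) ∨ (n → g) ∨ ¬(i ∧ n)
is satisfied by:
  {g: True, n: False, i: False}
  {g: False, n: False, i: False}
  {i: True, g: True, n: False}
  {i: True, g: False, n: False}
  {n: True, g: True, i: False}
  {n: True, g: False, i: False}
  {n: True, i: True, g: True}


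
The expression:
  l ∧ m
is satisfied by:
  {m: True, l: True}


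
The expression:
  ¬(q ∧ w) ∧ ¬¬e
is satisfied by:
  {e: True, w: False, q: False}
  {q: True, e: True, w: False}
  {w: True, e: True, q: False}


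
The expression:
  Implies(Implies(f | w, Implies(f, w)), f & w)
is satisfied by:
  {f: True}


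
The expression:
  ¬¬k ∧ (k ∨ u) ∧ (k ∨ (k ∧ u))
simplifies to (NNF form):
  k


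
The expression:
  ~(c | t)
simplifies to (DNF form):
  ~c & ~t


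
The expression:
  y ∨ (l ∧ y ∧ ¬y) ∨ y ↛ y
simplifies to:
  y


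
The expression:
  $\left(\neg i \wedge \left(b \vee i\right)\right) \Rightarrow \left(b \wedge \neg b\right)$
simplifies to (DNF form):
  $i \vee \neg b$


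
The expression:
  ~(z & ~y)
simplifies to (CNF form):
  y | ~z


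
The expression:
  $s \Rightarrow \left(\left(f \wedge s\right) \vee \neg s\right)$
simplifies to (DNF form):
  $f \vee \neg s$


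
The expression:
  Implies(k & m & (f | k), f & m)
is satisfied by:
  {f: True, k: False, m: False}
  {f: False, k: False, m: False}
  {m: True, f: True, k: False}
  {m: True, f: False, k: False}
  {k: True, f: True, m: False}
  {k: True, f: False, m: False}
  {k: True, m: True, f: True}


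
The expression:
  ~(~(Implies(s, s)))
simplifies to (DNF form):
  True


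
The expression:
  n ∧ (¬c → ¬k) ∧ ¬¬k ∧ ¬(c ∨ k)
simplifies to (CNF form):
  False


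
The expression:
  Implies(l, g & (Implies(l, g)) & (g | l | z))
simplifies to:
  g | ~l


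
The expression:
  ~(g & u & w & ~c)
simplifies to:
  c | ~g | ~u | ~w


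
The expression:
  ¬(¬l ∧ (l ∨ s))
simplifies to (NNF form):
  l ∨ ¬s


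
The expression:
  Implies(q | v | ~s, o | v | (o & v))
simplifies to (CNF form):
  (o | s | v) & (o | v | ~q)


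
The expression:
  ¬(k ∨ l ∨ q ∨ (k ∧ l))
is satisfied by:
  {q: False, l: False, k: False}


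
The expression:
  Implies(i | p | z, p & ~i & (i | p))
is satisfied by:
  {p: True, i: False, z: False}
  {i: False, z: False, p: False}
  {z: True, p: True, i: False}


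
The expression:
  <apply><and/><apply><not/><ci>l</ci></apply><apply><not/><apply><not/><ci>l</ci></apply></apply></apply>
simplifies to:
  <false/>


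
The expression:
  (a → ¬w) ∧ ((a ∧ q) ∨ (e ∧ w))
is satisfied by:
  {a: True, e: True, q: True, w: False}
  {a: True, q: True, e: False, w: False}
  {w: True, e: True, q: True, a: False}
  {w: True, e: True, q: False, a: False}


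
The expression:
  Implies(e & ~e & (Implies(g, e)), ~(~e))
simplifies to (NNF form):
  True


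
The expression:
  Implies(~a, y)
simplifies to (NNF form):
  a | y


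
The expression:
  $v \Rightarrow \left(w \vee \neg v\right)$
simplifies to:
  $w \vee \neg v$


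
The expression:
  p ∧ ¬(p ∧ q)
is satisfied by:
  {p: True, q: False}


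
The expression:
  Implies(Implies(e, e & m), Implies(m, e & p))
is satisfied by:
  {e: True, p: True, m: False}
  {e: True, p: False, m: False}
  {p: True, e: False, m: False}
  {e: False, p: False, m: False}
  {e: True, m: True, p: True}


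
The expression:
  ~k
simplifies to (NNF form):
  ~k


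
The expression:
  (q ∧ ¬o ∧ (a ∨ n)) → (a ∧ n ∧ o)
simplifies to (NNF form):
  o ∨ (¬a ∧ ¬n) ∨ ¬q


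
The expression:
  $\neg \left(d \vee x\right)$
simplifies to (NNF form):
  $\neg d \wedge \neg x$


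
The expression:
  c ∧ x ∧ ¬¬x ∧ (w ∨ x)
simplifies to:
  c ∧ x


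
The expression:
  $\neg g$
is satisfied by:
  {g: False}


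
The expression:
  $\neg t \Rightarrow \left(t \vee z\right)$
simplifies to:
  $t \vee z$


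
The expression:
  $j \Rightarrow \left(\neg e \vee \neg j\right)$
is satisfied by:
  {e: False, j: False}
  {j: True, e: False}
  {e: True, j: False}


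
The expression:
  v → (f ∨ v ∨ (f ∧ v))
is always true.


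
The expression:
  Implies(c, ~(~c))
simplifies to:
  True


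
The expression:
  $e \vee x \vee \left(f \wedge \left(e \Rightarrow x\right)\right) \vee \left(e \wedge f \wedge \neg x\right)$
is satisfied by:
  {x: True, e: True, f: True}
  {x: True, e: True, f: False}
  {x: True, f: True, e: False}
  {x: True, f: False, e: False}
  {e: True, f: True, x: False}
  {e: True, f: False, x: False}
  {f: True, e: False, x: False}


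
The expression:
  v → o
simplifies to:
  o ∨ ¬v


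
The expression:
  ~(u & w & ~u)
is always true.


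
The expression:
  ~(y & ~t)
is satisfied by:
  {t: True, y: False}
  {y: False, t: False}
  {y: True, t: True}


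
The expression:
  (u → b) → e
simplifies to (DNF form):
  e ∨ (u ∧ ¬b)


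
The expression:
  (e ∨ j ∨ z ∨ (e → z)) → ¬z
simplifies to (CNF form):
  ¬z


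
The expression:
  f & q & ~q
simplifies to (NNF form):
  False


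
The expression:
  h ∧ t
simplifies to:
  h ∧ t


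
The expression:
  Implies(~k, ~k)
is always true.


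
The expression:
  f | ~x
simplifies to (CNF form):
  f | ~x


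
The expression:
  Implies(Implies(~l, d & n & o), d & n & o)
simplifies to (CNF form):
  (d | ~l) & (n | ~l) & (o | ~l)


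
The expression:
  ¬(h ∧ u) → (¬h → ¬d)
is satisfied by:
  {h: True, d: False}
  {d: False, h: False}
  {d: True, h: True}


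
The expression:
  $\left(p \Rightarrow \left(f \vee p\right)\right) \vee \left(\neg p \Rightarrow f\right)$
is always true.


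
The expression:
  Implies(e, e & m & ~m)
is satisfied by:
  {e: False}


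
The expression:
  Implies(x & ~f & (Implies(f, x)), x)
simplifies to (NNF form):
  True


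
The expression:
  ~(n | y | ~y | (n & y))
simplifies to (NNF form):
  False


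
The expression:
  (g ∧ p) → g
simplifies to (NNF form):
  True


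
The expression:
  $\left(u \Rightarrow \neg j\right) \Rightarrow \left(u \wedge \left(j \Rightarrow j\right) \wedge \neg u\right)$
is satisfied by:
  {j: True, u: True}


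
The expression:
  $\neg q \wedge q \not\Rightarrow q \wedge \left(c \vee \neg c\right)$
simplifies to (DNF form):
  $\text{False}$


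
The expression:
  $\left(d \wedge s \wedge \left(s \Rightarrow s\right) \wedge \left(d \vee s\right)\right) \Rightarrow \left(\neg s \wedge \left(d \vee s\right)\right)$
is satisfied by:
  {s: False, d: False}
  {d: True, s: False}
  {s: True, d: False}


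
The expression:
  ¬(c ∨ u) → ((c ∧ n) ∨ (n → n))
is always true.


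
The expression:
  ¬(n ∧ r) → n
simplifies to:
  n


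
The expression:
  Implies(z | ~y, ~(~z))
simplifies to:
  y | z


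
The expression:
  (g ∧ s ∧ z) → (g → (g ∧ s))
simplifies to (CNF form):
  True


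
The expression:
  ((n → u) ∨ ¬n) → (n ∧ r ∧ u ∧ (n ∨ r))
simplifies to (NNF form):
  n ∧ (r ∨ ¬u)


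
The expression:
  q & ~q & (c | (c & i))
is never true.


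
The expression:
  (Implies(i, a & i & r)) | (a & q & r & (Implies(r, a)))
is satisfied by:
  {r: True, a: True, i: False}
  {r: True, a: False, i: False}
  {a: True, r: False, i: False}
  {r: False, a: False, i: False}
  {r: True, i: True, a: True}


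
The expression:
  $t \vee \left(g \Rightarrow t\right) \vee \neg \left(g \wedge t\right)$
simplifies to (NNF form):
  $\text{True}$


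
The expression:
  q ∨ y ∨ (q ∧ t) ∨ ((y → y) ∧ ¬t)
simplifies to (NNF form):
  q ∨ y ∨ ¬t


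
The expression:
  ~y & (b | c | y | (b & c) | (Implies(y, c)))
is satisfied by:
  {y: False}


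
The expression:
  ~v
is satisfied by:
  {v: False}


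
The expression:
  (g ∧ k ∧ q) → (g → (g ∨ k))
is always true.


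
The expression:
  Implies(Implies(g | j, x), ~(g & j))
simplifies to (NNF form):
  ~g | ~j | ~x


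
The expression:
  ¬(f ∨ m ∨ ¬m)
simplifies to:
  False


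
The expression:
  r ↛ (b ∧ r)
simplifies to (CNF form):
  r ∧ ¬b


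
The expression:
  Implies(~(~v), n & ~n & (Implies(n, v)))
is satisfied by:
  {v: False}


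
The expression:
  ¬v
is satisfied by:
  {v: False}


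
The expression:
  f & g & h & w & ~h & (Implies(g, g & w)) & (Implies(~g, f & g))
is never true.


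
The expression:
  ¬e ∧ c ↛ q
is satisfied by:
  {c: True, q: False, e: False}


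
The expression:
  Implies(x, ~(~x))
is always true.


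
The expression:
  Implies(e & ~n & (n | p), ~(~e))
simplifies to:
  True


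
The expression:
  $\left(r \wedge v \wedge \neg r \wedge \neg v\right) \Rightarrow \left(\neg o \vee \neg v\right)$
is always true.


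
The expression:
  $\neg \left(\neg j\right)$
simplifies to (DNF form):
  $j$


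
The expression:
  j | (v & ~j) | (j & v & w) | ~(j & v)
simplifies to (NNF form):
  True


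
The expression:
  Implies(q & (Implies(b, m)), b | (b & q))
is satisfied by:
  {b: True, q: False}
  {q: False, b: False}
  {q: True, b: True}


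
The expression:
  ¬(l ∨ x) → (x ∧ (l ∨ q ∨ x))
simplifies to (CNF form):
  l ∨ x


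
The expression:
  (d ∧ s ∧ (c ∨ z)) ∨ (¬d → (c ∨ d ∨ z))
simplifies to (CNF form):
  c ∨ d ∨ z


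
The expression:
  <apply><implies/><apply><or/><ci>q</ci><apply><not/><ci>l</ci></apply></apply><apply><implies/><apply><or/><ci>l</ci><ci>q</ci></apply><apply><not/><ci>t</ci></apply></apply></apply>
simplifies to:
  <apply><or/><apply><not/><ci>q</ci></apply><apply><not/><ci>t</ci></apply></apply>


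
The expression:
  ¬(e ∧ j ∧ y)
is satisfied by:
  {e: False, y: False, j: False}
  {j: True, e: False, y: False}
  {y: True, e: False, j: False}
  {j: True, y: True, e: False}
  {e: True, j: False, y: False}
  {j: True, e: True, y: False}
  {y: True, e: True, j: False}


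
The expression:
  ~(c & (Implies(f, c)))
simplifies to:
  ~c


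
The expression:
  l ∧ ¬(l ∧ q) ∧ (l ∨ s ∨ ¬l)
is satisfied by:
  {l: True, q: False}


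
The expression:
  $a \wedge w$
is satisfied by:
  {a: True, w: True}


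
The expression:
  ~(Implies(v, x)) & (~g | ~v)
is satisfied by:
  {v: True, g: False, x: False}


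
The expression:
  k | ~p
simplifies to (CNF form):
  k | ~p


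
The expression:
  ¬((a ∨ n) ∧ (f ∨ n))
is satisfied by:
  {n: False, a: False, f: False}
  {f: True, n: False, a: False}
  {a: True, n: False, f: False}


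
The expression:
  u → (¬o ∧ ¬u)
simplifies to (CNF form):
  ¬u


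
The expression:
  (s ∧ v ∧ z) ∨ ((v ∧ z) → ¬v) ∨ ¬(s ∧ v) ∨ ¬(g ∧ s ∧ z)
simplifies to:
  True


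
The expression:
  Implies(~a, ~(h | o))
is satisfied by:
  {a: True, h: False, o: False}
  {a: True, o: True, h: False}
  {a: True, h: True, o: False}
  {a: True, o: True, h: True}
  {o: False, h: False, a: False}


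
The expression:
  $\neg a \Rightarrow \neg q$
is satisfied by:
  {a: True, q: False}
  {q: False, a: False}
  {q: True, a: True}


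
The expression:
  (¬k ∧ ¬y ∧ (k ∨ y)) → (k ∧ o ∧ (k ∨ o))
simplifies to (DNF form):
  True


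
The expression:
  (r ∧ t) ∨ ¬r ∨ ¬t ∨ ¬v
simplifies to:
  True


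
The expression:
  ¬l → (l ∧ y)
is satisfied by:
  {l: True}


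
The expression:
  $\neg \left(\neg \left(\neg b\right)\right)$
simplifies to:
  $\neg b$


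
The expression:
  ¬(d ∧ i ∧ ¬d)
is always true.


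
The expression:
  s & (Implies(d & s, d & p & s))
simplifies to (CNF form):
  s & (p | ~d)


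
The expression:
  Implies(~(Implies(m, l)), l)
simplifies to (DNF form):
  l | ~m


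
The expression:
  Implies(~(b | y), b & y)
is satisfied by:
  {y: True, b: True}
  {y: True, b: False}
  {b: True, y: False}


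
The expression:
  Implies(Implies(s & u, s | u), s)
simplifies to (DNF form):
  s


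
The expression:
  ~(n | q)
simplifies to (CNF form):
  ~n & ~q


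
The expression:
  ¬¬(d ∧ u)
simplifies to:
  d ∧ u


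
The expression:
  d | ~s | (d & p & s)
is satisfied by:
  {d: True, s: False}
  {s: False, d: False}
  {s: True, d: True}


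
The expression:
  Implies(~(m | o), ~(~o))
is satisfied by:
  {o: True, m: True}
  {o: True, m: False}
  {m: True, o: False}


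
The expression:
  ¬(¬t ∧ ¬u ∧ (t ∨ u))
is always true.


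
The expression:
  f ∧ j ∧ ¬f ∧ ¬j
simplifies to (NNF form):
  False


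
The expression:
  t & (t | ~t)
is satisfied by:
  {t: True}


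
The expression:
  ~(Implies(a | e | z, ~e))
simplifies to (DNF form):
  e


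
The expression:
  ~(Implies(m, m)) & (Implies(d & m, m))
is never true.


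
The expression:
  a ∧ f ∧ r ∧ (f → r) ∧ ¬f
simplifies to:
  False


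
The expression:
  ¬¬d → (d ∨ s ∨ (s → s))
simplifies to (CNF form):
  True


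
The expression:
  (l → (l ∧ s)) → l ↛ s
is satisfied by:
  {l: True, s: False}


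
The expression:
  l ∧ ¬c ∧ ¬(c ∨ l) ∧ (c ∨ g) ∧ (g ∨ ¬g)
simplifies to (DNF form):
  False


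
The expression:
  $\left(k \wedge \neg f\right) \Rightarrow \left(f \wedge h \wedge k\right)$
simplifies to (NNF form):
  $f \vee \neg k$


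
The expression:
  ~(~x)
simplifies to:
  x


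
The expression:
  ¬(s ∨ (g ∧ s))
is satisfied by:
  {s: False}


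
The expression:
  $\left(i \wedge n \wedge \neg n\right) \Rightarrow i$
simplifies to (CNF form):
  $\text{True}$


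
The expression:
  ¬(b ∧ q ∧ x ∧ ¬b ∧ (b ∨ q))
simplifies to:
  True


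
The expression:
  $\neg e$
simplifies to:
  $\neg e$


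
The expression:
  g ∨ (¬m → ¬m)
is always true.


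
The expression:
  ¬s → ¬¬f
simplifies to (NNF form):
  f ∨ s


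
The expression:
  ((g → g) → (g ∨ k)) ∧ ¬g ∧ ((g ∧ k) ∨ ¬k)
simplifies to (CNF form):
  False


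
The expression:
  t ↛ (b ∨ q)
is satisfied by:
  {t: True, q: False, b: False}


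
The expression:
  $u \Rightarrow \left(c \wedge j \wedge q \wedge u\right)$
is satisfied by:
  {q: True, j: True, c: True, u: False}
  {q: True, j: True, c: False, u: False}
  {q: True, c: True, j: False, u: False}
  {q: True, c: False, j: False, u: False}
  {j: True, c: True, q: False, u: False}
  {j: True, q: False, c: False, u: False}
  {j: False, c: True, q: False, u: False}
  {j: False, q: False, c: False, u: False}
  {q: True, u: True, j: True, c: True}


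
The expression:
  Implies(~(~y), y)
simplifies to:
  True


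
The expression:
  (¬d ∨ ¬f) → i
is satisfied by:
  {i: True, d: True, f: True}
  {i: True, d: True, f: False}
  {i: True, f: True, d: False}
  {i: True, f: False, d: False}
  {d: True, f: True, i: False}


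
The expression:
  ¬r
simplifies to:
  ¬r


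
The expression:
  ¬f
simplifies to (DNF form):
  ¬f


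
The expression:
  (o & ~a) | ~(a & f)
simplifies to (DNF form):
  ~a | ~f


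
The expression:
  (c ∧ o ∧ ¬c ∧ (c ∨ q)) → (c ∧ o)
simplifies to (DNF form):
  True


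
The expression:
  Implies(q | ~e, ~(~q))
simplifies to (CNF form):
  e | q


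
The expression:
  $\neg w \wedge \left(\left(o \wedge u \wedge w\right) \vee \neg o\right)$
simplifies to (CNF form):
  $\neg o \wedge \neg w$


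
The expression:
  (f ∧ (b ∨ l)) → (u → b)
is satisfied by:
  {b: True, l: False, u: False, f: False}
  {b: False, l: False, u: False, f: False}
  {f: True, b: True, l: False, u: False}
  {f: True, b: False, l: False, u: False}
  {b: True, u: True, f: False, l: False}
  {u: True, f: False, l: False, b: False}
  {f: True, u: True, b: True, l: False}
  {f: True, u: True, b: False, l: False}
  {b: True, l: True, f: False, u: False}
  {l: True, f: False, u: False, b: False}
  {b: True, f: True, l: True, u: False}
  {f: True, l: True, b: False, u: False}
  {b: True, u: True, l: True, f: False}
  {u: True, l: True, f: False, b: False}
  {f: True, u: True, l: True, b: True}


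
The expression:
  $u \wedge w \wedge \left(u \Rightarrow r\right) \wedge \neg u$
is never true.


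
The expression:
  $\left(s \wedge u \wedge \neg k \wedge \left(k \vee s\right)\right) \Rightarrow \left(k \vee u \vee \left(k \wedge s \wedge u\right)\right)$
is always true.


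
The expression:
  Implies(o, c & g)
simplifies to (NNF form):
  ~o | (c & g)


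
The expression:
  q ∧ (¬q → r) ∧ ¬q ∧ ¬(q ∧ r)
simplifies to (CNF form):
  False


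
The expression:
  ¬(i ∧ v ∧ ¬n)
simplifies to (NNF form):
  n ∨ ¬i ∨ ¬v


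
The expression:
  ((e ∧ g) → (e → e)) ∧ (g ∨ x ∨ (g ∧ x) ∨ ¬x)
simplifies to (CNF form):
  True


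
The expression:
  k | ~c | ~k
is always true.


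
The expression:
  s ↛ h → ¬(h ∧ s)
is always true.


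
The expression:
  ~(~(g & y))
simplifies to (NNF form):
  g & y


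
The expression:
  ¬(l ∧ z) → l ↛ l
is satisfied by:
  {z: True, l: True}


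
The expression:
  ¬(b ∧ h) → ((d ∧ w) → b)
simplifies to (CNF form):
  b ∨ ¬d ∨ ¬w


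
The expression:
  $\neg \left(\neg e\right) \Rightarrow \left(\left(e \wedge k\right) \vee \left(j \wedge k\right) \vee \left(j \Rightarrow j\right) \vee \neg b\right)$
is always true.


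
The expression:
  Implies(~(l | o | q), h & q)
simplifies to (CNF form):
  l | o | q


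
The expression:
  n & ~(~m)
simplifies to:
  m & n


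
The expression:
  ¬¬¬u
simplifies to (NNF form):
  ¬u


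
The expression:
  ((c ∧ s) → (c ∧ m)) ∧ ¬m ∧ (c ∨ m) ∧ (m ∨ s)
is never true.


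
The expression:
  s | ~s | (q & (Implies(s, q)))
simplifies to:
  True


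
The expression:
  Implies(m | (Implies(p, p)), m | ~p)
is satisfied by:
  {m: True, p: False}
  {p: False, m: False}
  {p: True, m: True}


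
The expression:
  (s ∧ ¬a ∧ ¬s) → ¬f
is always true.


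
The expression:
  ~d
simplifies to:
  ~d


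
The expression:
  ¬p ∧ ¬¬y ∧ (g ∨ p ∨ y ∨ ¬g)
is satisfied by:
  {y: True, p: False}


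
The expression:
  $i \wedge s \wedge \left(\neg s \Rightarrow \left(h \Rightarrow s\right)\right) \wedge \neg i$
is never true.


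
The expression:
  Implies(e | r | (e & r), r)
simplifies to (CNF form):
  r | ~e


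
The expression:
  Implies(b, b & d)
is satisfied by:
  {d: True, b: False}
  {b: False, d: False}
  {b: True, d: True}


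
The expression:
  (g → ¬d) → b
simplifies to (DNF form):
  b ∨ (d ∧ g)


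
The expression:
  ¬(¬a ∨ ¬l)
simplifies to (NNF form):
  a ∧ l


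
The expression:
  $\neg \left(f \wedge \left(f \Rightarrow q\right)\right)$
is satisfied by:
  {q: False, f: False}
  {f: True, q: False}
  {q: True, f: False}


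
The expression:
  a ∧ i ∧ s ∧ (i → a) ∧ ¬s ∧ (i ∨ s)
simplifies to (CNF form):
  False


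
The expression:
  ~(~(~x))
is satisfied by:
  {x: False}


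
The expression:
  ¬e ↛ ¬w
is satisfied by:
  {w: True, e: False}


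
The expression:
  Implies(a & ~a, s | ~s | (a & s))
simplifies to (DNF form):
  True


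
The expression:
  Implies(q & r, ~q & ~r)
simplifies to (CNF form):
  ~q | ~r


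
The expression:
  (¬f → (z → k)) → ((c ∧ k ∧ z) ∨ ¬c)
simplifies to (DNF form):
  (k ∧ z) ∨ (z ∧ ¬f) ∨ ¬c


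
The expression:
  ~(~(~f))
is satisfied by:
  {f: False}


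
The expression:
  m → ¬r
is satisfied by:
  {m: False, r: False}
  {r: True, m: False}
  {m: True, r: False}


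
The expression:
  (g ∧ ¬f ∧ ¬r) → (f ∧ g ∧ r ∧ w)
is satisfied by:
  {r: True, f: True, g: False}
  {r: True, g: False, f: False}
  {f: True, g: False, r: False}
  {f: False, g: False, r: False}
  {r: True, f: True, g: True}
  {r: True, g: True, f: False}
  {f: True, g: True, r: False}


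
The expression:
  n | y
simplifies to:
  n | y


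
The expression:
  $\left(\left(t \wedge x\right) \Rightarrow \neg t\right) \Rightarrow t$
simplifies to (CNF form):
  $t$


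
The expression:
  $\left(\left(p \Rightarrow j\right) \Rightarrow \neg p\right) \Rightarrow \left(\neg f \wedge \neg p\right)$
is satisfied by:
  {j: True, p: False, f: False}
  {j: False, p: False, f: False}
  {p: True, j: True, f: False}
  {f: True, p: True, j: True}


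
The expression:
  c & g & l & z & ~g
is never true.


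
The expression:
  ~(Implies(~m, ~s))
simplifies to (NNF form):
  s & ~m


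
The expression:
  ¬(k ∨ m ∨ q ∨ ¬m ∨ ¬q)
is never true.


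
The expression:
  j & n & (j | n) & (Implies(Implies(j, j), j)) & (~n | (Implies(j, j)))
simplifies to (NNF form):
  j & n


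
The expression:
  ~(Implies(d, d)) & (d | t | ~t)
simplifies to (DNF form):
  False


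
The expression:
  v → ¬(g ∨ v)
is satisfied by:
  {v: False}


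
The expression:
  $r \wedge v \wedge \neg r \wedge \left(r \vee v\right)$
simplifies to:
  $\text{False}$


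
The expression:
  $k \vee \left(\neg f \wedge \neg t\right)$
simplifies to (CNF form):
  $\left(k \vee \neg f\right) \wedge \left(k \vee \neg t\right)$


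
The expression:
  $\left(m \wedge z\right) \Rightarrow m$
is always true.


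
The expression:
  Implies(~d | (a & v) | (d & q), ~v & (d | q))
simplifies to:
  (d | q) & (~a | ~v) & (~q | ~v)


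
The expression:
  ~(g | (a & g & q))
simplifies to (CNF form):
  ~g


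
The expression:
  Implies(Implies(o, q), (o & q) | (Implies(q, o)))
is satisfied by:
  {o: True, q: False}
  {q: False, o: False}
  {q: True, o: True}


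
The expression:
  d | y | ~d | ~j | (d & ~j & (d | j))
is always true.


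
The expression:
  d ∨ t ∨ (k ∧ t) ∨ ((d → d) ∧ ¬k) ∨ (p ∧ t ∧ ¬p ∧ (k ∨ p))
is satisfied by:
  {d: True, t: True, k: False}
  {d: True, k: False, t: False}
  {t: True, k: False, d: False}
  {t: False, k: False, d: False}
  {d: True, t: True, k: True}
  {d: True, k: True, t: False}
  {t: True, k: True, d: False}


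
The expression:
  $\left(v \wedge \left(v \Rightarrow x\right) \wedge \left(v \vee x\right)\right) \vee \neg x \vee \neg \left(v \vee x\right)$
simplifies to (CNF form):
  $v \vee \neg x$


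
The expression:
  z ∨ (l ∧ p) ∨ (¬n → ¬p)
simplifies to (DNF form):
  l ∨ n ∨ z ∨ ¬p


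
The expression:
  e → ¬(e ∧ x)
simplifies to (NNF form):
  ¬e ∨ ¬x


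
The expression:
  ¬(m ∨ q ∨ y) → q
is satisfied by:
  {y: True, q: True, m: True}
  {y: True, q: True, m: False}
  {y: True, m: True, q: False}
  {y: True, m: False, q: False}
  {q: True, m: True, y: False}
  {q: True, m: False, y: False}
  {m: True, q: False, y: False}


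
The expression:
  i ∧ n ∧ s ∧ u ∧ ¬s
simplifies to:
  False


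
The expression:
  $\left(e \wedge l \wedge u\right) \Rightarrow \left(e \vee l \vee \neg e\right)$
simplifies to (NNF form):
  $\text{True}$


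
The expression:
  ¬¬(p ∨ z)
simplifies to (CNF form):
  p ∨ z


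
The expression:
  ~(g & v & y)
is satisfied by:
  {g: False, v: False, y: False}
  {y: True, g: False, v: False}
  {v: True, g: False, y: False}
  {y: True, v: True, g: False}
  {g: True, y: False, v: False}
  {y: True, g: True, v: False}
  {v: True, g: True, y: False}


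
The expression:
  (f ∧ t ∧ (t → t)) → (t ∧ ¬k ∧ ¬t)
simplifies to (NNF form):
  ¬f ∨ ¬t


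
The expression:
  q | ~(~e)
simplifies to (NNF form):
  e | q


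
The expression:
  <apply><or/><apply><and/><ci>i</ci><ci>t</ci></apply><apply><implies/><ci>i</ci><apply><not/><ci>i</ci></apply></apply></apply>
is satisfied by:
  {t: True, i: False}
  {i: False, t: False}
  {i: True, t: True}


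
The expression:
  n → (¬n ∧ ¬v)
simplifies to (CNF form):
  ¬n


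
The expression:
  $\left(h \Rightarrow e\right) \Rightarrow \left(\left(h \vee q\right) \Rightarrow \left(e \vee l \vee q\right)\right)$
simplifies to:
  $\text{True}$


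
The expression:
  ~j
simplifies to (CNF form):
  ~j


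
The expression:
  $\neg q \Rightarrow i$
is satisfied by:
  {i: True, q: True}
  {i: True, q: False}
  {q: True, i: False}


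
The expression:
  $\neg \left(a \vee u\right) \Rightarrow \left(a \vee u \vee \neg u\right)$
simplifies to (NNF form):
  $\text{True}$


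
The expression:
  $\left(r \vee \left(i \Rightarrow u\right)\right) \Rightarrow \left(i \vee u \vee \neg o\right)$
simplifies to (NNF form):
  $i \vee u \vee \neg o$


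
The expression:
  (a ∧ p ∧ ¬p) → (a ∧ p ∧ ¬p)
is always true.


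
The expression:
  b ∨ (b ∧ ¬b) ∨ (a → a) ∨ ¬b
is always true.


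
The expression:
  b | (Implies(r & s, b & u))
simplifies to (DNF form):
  b | ~r | ~s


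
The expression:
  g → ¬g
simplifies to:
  ¬g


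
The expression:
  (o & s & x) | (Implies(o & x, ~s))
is always true.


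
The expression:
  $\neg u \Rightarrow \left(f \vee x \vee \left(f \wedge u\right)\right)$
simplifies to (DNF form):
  $f \vee u \vee x$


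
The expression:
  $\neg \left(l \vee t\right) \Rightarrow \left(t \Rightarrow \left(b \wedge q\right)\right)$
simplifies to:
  $\text{True}$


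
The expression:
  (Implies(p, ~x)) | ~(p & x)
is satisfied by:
  {p: False, x: False}
  {x: True, p: False}
  {p: True, x: False}


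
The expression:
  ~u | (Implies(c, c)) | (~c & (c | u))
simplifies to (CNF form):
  True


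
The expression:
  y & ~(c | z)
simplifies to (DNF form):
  y & ~c & ~z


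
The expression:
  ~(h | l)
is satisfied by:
  {h: False, l: False}


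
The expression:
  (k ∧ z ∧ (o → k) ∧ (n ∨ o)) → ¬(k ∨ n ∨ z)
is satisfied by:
  {n: False, k: False, z: False, o: False}
  {o: True, n: False, k: False, z: False}
  {n: True, o: False, k: False, z: False}
  {o: True, n: True, k: False, z: False}
  {z: True, o: False, n: False, k: False}
  {z: True, o: True, n: False, k: False}
  {z: True, n: True, o: False, k: False}
  {z: True, o: True, n: True, k: False}
  {k: True, z: False, n: False, o: False}
  {k: True, o: True, z: False, n: False}
  {k: True, n: True, z: False, o: False}
  {o: True, k: True, n: True, z: False}
  {k: True, z: True, o: False, n: False}


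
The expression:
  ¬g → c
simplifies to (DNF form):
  c ∨ g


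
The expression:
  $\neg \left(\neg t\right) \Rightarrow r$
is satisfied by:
  {r: True, t: False}
  {t: False, r: False}
  {t: True, r: True}


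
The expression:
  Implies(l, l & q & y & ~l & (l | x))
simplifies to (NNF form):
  ~l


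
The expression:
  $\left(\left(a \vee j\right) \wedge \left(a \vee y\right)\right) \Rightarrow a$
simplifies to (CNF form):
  $a \vee \neg j \vee \neg y$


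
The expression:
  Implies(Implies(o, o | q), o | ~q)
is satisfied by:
  {o: True, q: False}
  {q: False, o: False}
  {q: True, o: True}


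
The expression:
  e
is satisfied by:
  {e: True}


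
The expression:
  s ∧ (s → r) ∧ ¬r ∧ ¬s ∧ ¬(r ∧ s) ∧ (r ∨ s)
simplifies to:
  False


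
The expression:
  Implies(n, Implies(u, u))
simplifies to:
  True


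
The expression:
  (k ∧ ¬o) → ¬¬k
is always true.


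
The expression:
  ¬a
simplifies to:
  ¬a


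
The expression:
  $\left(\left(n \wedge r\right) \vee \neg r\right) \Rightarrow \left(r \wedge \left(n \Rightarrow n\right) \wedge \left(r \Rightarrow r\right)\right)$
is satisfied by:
  {r: True}


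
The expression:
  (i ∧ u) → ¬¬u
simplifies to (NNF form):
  True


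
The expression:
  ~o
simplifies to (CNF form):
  ~o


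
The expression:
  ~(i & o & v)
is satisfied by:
  {v: False, o: False, i: False}
  {i: True, v: False, o: False}
  {o: True, v: False, i: False}
  {i: True, o: True, v: False}
  {v: True, i: False, o: False}
  {i: True, v: True, o: False}
  {o: True, v: True, i: False}


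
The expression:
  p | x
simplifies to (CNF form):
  p | x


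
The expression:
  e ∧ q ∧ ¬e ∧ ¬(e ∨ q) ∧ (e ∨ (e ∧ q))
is never true.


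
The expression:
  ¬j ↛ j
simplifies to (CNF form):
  True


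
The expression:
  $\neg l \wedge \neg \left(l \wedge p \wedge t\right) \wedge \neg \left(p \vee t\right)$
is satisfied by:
  {p: False, l: False, t: False}


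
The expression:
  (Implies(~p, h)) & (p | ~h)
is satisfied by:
  {p: True}


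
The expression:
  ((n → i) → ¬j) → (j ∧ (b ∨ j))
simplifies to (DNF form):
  j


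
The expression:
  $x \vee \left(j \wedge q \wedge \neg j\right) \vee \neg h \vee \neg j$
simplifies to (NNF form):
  $x \vee \neg h \vee \neg j$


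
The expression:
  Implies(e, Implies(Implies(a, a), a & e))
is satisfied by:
  {a: True, e: False}
  {e: False, a: False}
  {e: True, a: True}


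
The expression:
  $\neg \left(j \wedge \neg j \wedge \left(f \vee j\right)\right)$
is always true.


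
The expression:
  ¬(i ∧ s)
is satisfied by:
  {s: False, i: False}
  {i: True, s: False}
  {s: True, i: False}


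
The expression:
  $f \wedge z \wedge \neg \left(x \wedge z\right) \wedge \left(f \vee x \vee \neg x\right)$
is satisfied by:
  {z: True, f: True, x: False}


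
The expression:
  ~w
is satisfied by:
  {w: False}


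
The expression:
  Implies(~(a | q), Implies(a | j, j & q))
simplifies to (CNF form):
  a | q | ~j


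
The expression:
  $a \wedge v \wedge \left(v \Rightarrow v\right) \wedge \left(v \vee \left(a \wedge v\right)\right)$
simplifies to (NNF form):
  $a \wedge v$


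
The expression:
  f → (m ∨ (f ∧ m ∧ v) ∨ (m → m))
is always true.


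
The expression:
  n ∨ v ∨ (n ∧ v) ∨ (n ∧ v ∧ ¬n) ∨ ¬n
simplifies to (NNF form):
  True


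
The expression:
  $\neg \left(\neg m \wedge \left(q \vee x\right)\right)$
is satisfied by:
  {m: True, q: False, x: False}
  {x: True, m: True, q: False}
  {m: True, q: True, x: False}
  {x: True, m: True, q: True}
  {x: False, q: False, m: False}


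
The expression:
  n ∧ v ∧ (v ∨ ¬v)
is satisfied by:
  {n: True, v: True}


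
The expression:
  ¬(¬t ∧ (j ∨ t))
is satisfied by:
  {t: True, j: False}
  {j: False, t: False}
  {j: True, t: True}


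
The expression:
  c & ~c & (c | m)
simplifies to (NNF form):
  False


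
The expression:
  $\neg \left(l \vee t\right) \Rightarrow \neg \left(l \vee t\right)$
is always true.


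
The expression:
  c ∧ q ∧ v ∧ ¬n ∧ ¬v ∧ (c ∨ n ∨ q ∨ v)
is never true.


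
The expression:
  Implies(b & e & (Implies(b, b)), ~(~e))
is always true.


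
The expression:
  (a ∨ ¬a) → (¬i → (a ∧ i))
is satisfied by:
  {i: True}


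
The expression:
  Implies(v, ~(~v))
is always true.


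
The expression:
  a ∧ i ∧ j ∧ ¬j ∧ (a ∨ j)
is never true.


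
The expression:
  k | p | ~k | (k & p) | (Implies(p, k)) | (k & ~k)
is always true.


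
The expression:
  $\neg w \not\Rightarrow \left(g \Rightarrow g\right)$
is never true.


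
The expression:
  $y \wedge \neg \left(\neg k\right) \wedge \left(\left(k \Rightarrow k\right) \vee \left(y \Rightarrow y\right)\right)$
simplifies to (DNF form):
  $k \wedge y$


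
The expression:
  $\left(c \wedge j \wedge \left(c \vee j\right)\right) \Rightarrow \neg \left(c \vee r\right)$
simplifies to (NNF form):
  $\neg c \vee \neg j$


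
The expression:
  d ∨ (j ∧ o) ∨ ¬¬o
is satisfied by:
  {d: True, o: True}
  {d: True, o: False}
  {o: True, d: False}


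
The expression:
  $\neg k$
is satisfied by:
  {k: False}


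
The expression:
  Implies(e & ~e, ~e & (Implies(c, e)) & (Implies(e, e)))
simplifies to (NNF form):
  True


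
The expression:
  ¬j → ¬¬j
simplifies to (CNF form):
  j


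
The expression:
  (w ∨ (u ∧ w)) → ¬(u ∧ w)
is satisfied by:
  {w: False, u: False}
  {u: True, w: False}
  {w: True, u: False}


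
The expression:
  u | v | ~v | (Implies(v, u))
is always true.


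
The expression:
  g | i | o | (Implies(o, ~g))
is always true.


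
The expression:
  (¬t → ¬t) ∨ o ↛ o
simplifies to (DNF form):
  True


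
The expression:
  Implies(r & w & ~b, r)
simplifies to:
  True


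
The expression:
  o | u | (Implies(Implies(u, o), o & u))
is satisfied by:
  {o: True, u: True}
  {o: True, u: False}
  {u: True, o: False}


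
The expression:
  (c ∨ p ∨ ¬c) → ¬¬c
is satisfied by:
  {c: True}


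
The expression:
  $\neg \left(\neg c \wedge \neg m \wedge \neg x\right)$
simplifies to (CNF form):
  $c \vee m \vee x$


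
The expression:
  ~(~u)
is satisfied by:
  {u: True}


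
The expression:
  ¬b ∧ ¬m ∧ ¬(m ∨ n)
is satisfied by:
  {n: False, b: False, m: False}


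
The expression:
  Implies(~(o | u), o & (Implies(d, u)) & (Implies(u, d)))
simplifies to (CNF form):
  o | u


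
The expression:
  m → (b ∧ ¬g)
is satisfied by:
  {b: True, g: False, m: False}
  {g: False, m: False, b: False}
  {b: True, g: True, m: False}
  {g: True, b: False, m: False}
  {m: True, b: True, g: False}


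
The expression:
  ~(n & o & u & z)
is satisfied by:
  {u: False, z: False, n: False, o: False}
  {o: True, u: False, z: False, n: False}
  {n: True, u: False, z: False, o: False}
  {o: True, n: True, u: False, z: False}
  {z: True, o: False, u: False, n: False}
  {o: True, z: True, u: False, n: False}
  {n: True, z: True, o: False, u: False}
  {o: True, n: True, z: True, u: False}
  {u: True, n: False, z: False, o: False}
  {o: True, u: True, n: False, z: False}
  {n: True, u: True, o: False, z: False}
  {o: True, n: True, u: True, z: False}
  {z: True, u: True, n: False, o: False}
  {o: True, z: True, u: True, n: False}
  {n: True, z: True, u: True, o: False}


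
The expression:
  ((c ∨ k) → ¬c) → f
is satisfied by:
  {c: True, f: True}
  {c: True, f: False}
  {f: True, c: False}


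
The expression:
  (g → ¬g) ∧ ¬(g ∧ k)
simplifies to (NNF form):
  ¬g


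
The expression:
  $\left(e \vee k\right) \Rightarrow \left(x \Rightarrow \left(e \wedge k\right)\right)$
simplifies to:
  $\left(e \wedge k\right) \vee \left(\neg e \wedge \neg k\right) \vee \neg x$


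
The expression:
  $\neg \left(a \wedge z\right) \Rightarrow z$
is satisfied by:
  {z: True}


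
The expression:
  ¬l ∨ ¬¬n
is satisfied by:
  {n: True, l: False}
  {l: False, n: False}
  {l: True, n: True}


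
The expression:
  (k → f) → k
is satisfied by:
  {k: True}


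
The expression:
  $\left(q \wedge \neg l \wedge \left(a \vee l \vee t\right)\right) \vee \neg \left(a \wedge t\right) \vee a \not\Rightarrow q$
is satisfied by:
  {l: False, q: False, t: False, a: False}
  {a: True, l: False, q: False, t: False}
  {t: True, l: False, q: False, a: False}
  {a: True, t: True, l: False, q: False}
  {q: True, a: False, l: False, t: False}
  {a: True, q: True, l: False, t: False}
  {t: True, q: True, a: False, l: False}
  {a: True, t: True, q: True, l: False}
  {l: True, t: False, q: False, a: False}
  {a: True, l: True, t: False, q: False}
  {t: True, l: True, a: False, q: False}
  {a: True, t: True, l: True, q: False}
  {q: True, l: True, t: False, a: False}
  {a: True, q: True, l: True, t: False}
  {t: True, q: True, l: True, a: False}
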